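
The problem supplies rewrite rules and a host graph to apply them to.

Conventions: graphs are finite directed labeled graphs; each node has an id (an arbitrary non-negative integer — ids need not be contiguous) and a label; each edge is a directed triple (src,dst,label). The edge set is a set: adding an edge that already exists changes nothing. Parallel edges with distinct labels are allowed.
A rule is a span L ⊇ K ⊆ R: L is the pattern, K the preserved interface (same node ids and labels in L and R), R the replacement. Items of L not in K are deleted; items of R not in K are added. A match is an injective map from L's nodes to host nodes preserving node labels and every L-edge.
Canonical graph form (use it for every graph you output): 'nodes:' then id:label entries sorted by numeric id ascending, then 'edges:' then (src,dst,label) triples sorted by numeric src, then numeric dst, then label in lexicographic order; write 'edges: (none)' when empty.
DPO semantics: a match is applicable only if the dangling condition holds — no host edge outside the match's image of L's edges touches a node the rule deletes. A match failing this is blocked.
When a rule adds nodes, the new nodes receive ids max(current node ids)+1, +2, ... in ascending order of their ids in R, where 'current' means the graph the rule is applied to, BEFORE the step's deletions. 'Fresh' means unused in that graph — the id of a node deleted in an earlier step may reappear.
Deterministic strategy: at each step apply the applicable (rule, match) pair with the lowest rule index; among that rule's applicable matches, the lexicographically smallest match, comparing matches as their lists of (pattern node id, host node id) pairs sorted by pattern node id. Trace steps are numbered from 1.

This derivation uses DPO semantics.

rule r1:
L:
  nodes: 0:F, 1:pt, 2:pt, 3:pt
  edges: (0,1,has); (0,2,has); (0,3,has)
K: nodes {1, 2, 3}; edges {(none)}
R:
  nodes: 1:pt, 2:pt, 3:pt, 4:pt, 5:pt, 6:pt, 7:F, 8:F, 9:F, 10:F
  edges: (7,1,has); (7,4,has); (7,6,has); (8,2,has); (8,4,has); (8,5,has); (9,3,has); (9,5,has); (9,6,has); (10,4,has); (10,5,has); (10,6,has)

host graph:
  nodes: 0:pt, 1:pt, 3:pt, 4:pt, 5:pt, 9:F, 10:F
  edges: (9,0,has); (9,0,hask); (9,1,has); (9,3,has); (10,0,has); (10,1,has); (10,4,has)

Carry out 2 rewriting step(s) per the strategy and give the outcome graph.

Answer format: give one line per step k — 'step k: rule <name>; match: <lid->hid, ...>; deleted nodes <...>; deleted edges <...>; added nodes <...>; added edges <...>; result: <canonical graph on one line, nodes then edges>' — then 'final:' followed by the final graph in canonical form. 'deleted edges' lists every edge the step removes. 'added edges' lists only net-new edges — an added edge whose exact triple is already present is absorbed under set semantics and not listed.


step 1: rule r1; match: 0->10, 1->0, 2->1, 3->4; deleted nodes 10; deleted edges (10,0,has); (10,1,has); (10,4,has); added nodes 11, 12, 13, 14, 15, 16, 17; added edges (14,0,has); (14,11,has); (14,13,has); (15,1,has); (15,11,has); (15,12,has); (16,4,has); (16,12,has); (16,13,has); (17,11,has); (17,12,has); (17,13,has); result: nodes: 0:pt, 1:pt, 3:pt, 4:pt, 5:pt, 9:F, 11:pt, 12:pt, 13:pt, 14:F, 15:F, 16:F, 17:F edges: (9,0,has); (9,0,hask); (9,1,has); (9,3,has); (14,0,has); (14,11,has); (14,13,has); (15,1,has); (15,11,has); (15,12,has); (16,4,has); (16,12,has); (16,13,has); (17,11,has); (17,12,has); (17,13,has)
step 2: rule r1; match: 0->14, 1->0, 2->11, 3->13; deleted nodes 14; deleted edges (14,0,has); (14,11,has); (14,13,has); added nodes 18, 19, 20, 21, 22, 23, 24; added edges (21,0,has); (21,18,has); (21,20,has); (22,11,has); (22,18,has); (22,19,has); (23,13,has); (23,19,has); (23,20,has); (24,18,has); (24,19,has); (24,20,has); result: nodes: 0:pt, 1:pt, 3:pt, 4:pt, 5:pt, 9:F, 11:pt, 12:pt, 13:pt, 15:F, 16:F, 17:F, 18:pt, 19:pt, 20:pt, 21:F, 22:F, 23:F, 24:F edges: (9,0,has); (9,0,hask); (9,1,has); (9,3,has); (15,1,has); (15,11,has); (15,12,has); (16,4,has); (16,12,has); (16,13,has); (17,11,has); (17,12,has); (17,13,has); (21,0,has); (21,18,has); (21,20,has); (22,11,has); (22,18,has); (22,19,has); (23,13,has); (23,19,has); (23,20,has); (24,18,has); (24,19,has); (24,20,has)
final:
nodes: 0:pt, 1:pt, 3:pt, 4:pt, 5:pt, 9:F, 11:pt, 12:pt, 13:pt, 15:F, 16:F, 17:F, 18:pt, 19:pt, 20:pt, 21:F, 22:F, 23:F, 24:F
edges: (9,0,has); (9,0,hask); (9,1,has); (9,3,has); (15,1,has); (15,11,has); (15,12,has); (16,4,has); (16,12,has); (16,13,has); (17,11,has); (17,12,has); (17,13,has); (21,0,has); (21,18,has); (21,20,has); (22,11,has); (22,18,has); (22,19,has); (23,13,has); (23,19,has); (23,20,has); (24,18,has); (24,19,has); (24,20,has)


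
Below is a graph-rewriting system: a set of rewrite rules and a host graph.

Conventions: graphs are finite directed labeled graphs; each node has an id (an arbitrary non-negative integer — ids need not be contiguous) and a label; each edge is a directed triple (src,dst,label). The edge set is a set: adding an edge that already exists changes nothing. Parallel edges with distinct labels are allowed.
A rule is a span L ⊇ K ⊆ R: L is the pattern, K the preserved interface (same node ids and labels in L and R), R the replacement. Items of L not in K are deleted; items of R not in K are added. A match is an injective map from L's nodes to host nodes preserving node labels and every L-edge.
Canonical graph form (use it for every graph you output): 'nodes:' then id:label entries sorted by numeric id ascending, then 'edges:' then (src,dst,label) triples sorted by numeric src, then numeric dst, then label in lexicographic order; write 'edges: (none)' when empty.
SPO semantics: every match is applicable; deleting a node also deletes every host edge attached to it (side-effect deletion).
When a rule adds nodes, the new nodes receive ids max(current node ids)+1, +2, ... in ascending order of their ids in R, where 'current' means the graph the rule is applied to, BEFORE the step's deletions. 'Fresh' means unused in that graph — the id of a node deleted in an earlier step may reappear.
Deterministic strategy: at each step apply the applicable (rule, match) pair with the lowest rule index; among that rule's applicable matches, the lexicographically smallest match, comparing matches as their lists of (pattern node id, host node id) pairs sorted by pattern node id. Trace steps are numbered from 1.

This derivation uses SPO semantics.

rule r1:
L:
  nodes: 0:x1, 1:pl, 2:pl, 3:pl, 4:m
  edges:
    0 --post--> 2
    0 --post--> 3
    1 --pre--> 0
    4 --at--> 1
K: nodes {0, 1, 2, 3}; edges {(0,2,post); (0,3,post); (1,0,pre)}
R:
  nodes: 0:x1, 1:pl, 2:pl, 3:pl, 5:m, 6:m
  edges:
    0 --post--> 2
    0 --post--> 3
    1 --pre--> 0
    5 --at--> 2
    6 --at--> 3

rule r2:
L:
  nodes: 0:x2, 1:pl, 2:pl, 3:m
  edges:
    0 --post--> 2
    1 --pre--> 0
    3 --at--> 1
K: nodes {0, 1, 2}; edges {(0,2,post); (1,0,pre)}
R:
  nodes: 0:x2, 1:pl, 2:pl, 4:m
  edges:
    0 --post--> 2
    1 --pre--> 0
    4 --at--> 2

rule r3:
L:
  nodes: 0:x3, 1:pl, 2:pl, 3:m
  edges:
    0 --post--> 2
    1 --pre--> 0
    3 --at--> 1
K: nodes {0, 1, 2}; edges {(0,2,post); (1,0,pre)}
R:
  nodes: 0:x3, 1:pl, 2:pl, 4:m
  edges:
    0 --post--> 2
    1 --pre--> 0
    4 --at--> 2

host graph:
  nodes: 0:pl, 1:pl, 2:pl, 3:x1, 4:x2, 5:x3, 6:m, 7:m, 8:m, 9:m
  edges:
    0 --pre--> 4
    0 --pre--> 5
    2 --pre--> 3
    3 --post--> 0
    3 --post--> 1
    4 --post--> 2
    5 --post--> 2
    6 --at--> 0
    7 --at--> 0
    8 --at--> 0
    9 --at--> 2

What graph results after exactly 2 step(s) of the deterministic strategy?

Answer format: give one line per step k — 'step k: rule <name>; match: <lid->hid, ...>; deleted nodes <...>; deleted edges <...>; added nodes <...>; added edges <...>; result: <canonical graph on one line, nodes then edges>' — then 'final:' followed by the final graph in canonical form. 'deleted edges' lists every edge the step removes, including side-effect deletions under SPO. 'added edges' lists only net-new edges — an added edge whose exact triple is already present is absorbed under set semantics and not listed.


step 1: rule r1; match: 0->3, 1->2, 2->0, 3->1, 4->9; deleted nodes 9; deleted edges (9,2,at); added nodes 10, 11; added edges (10,0,at); (11,1,at); result: nodes: 0:pl, 1:pl, 2:pl, 3:x1, 4:x2, 5:x3, 6:m, 7:m, 8:m, 10:m, 11:m edges: (0,4,pre); (0,5,pre); (2,3,pre); (3,0,post); (3,1,post); (4,2,post); (5,2,post); (6,0,at); (7,0,at); (8,0,at); (10,0,at); (11,1,at)
step 2: rule r2; match: 0->4, 1->0, 2->2, 3->6; deleted nodes 6; deleted edges (6,0,at); added nodes 12; added edges (12,2,at); result: nodes: 0:pl, 1:pl, 2:pl, 3:x1, 4:x2, 5:x3, 7:m, 8:m, 10:m, 11:m, 12:m edges: (0,4,pre); (0,5,pre); (2,3,pre); (3,0,post); (3,1,post); (4,2,post); (5,2,post); (7,0,at); (8,0,at); (10,0,at); (11,1,at); (12,2,at)
final:
nodes: 0:pl, 1:pl, 2:pl, 3:x1, 4:x2, 5:x3, 7:m, 8:m, 10:m, 11:m, 12:m
edges: (0,4,pre); (0,5,pre); (2,3,pre); (3,0,post); (3,1,post); (4,2,post); (5,2,post); (7,0,at); (8,0,at); (10,0,at); (11,1,at); (12,2,at)


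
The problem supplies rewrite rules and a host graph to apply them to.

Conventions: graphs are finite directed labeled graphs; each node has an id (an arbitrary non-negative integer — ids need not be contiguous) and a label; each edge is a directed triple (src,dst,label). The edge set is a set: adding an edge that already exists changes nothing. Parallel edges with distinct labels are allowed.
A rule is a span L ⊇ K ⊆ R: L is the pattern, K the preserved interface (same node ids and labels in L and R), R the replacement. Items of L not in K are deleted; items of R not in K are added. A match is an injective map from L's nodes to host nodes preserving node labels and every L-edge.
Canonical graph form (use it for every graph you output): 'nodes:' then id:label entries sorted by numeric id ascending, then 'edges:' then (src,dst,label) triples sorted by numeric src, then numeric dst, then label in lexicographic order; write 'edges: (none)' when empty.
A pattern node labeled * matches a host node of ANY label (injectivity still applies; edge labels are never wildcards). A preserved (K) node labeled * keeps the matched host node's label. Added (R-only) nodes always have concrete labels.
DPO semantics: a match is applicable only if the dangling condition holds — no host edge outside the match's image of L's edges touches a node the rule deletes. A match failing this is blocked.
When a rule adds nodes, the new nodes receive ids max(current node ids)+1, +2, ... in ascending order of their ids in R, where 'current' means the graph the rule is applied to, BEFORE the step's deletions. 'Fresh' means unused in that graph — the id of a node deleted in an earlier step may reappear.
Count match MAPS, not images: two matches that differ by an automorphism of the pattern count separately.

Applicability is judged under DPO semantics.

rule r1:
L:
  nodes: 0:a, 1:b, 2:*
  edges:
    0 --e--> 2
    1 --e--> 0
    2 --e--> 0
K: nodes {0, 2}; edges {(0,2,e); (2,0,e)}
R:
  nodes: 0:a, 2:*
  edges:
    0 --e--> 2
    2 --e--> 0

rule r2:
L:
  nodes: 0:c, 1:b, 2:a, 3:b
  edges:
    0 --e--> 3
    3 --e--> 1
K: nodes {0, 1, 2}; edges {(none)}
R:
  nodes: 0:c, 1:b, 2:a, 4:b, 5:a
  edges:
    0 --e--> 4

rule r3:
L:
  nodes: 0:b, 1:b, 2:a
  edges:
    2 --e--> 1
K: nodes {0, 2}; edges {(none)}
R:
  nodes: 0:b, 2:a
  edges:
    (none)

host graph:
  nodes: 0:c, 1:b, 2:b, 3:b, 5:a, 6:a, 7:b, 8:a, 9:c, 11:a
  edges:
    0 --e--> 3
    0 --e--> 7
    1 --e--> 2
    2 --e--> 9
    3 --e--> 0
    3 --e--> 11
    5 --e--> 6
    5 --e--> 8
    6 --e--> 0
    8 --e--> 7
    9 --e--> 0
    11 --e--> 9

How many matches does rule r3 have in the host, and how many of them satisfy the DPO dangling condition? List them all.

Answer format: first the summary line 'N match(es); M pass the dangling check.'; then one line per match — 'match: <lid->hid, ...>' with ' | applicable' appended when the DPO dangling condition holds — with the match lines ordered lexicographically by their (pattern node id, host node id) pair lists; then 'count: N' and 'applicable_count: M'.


3 match(es); 0 pass the dangling check.
match: 0->1, 1->7, 2->8
match: 0->2, 1->7, 2->8
match: 0->3, 1->7, 2->8
count: 3
applicable_count: 0


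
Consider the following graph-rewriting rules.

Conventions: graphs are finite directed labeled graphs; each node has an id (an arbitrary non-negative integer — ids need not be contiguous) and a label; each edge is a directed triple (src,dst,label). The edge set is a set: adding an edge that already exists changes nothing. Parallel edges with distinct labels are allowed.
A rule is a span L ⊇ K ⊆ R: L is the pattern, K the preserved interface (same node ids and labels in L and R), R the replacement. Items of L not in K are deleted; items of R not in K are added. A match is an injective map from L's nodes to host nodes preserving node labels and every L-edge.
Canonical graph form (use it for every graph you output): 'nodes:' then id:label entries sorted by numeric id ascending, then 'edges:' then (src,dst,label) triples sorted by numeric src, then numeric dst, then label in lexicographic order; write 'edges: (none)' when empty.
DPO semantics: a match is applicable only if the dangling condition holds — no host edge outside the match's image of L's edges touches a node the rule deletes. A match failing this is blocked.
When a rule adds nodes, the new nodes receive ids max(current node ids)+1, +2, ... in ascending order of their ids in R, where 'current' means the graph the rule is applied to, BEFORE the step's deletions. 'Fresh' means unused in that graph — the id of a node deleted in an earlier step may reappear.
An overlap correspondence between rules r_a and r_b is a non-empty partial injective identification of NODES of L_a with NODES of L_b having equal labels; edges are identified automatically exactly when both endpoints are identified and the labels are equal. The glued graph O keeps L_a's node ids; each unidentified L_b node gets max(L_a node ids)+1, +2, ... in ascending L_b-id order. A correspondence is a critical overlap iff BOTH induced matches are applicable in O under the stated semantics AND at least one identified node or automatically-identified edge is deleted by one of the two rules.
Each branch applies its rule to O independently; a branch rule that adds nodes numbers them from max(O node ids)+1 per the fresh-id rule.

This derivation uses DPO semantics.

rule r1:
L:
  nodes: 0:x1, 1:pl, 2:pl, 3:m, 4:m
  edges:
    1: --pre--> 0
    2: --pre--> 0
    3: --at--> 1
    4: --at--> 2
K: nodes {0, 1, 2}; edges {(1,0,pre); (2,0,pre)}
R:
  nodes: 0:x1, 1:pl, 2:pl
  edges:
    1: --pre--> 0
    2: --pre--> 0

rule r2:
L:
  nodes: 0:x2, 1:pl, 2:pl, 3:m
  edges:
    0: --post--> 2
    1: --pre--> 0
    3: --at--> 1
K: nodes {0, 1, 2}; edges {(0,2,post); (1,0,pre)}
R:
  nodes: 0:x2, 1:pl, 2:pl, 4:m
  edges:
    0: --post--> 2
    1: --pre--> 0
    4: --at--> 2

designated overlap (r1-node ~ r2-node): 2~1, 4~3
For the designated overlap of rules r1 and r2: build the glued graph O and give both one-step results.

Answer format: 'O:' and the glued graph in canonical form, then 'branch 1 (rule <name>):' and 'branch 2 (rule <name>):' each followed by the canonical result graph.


O:
nodes: 0:x1, 1:pl, 2:pl, 3:m, 4:m, 5:x2, 6:pl
edges: (1,0,pre); (2,0,pre); (2,5,pre); (3,1,at); (4,2,at); (5,6,post)
branch 1 (rule r1):
nodes: 0:x1, 1:pl, 2:pl, 5:x2, 6:pl
edges: (1,0,pre); (2,0,pre); (2,5,pre); (5,6,post)
branch 2 (rule r2):
nodes: 0:x1, 1:pl, 2:pl, 3:m, 5:x2, 6:pl, 7:m
edges: (1,0,pre); (2,0,pre); (2,5,pre); (3,1,at); (5,6,post); (7,6,at)


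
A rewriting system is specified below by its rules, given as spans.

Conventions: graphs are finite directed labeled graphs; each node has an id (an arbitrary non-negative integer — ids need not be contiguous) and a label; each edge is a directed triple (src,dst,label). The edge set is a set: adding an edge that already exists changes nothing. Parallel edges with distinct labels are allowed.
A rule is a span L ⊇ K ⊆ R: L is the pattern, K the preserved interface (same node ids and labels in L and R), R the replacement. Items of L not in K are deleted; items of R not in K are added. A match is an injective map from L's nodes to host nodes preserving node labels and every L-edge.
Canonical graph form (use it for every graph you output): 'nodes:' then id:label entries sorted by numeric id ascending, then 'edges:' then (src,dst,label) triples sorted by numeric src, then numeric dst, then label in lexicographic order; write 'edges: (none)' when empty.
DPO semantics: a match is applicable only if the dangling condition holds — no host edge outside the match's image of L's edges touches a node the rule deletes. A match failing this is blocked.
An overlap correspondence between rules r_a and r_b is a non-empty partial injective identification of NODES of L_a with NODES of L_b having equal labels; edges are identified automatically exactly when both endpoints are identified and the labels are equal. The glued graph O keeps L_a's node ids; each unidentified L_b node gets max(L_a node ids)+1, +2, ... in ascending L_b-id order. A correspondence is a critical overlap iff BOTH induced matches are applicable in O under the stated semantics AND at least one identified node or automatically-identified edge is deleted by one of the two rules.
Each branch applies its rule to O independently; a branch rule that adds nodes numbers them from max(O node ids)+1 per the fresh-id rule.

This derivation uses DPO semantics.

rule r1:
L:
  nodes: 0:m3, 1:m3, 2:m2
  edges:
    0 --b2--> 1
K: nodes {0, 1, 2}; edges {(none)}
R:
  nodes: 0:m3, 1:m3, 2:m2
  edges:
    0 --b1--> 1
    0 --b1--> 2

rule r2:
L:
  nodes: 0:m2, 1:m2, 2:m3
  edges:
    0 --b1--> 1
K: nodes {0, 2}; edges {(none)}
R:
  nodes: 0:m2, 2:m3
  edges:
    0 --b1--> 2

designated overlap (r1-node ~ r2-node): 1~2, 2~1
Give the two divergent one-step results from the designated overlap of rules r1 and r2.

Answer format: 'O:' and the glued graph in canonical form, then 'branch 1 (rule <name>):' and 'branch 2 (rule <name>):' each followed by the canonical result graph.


O:
nodes: 0:m3, 1:m3, 2:m2, 3:m2
edges: (0,1,b2); (3,2,b1)
branch 1 (rule r1):
nodes: 0:m3, 1:m3, 2:m2, 3:m2
edges: (0,1,b1); (0,2,b1); (3,2,b1)
branch 2 (rule r2):
nodes: 0:m3, 1:m3, 3:m2
edges: (0,1,b2); (3,1,b1)


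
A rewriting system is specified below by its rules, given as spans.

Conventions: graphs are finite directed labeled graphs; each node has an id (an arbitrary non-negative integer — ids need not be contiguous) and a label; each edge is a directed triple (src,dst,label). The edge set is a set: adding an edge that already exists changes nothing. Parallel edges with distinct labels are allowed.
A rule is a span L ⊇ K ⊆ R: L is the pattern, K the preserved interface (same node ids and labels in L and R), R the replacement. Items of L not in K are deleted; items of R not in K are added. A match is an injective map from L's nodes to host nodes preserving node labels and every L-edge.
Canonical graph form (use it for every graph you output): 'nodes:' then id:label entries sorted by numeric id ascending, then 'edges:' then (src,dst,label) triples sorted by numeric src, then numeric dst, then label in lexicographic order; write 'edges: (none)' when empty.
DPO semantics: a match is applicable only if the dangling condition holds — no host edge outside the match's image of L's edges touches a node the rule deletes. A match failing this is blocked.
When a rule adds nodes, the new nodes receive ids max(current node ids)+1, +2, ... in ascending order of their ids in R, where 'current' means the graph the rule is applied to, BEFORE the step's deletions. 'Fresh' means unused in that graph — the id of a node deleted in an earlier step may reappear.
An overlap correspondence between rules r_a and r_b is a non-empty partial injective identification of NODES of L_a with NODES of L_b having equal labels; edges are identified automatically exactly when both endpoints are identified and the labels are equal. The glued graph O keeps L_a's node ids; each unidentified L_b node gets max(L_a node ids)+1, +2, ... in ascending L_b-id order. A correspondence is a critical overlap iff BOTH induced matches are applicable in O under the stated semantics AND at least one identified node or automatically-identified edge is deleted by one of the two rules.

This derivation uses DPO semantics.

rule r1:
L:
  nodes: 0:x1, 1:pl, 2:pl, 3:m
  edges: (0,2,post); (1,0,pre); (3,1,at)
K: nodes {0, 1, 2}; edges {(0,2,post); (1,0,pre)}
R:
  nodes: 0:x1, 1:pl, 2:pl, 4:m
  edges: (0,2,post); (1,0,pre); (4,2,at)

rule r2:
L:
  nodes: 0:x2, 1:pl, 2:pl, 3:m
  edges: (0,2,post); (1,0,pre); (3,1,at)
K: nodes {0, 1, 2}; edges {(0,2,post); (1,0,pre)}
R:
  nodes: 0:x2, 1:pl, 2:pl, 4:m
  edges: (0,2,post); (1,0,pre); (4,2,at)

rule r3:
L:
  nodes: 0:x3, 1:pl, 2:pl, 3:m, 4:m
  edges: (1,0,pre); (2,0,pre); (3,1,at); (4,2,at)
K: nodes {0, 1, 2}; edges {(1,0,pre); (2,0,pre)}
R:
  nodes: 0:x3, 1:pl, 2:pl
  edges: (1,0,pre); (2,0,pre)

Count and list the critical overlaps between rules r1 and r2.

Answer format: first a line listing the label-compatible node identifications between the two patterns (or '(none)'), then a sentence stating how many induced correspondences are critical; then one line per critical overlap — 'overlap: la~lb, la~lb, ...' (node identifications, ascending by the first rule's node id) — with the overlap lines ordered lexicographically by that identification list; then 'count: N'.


label-compatible node identifications between L(r1) and L(r2): 1~1, 1~2, 2~1, 2~2, 3~3
2 of the induced correspondences are critical overlaps of r1 and r2.
overlap: 1~1, 2~2, 3~3
overlap: 1~1, 3~3
count: 2


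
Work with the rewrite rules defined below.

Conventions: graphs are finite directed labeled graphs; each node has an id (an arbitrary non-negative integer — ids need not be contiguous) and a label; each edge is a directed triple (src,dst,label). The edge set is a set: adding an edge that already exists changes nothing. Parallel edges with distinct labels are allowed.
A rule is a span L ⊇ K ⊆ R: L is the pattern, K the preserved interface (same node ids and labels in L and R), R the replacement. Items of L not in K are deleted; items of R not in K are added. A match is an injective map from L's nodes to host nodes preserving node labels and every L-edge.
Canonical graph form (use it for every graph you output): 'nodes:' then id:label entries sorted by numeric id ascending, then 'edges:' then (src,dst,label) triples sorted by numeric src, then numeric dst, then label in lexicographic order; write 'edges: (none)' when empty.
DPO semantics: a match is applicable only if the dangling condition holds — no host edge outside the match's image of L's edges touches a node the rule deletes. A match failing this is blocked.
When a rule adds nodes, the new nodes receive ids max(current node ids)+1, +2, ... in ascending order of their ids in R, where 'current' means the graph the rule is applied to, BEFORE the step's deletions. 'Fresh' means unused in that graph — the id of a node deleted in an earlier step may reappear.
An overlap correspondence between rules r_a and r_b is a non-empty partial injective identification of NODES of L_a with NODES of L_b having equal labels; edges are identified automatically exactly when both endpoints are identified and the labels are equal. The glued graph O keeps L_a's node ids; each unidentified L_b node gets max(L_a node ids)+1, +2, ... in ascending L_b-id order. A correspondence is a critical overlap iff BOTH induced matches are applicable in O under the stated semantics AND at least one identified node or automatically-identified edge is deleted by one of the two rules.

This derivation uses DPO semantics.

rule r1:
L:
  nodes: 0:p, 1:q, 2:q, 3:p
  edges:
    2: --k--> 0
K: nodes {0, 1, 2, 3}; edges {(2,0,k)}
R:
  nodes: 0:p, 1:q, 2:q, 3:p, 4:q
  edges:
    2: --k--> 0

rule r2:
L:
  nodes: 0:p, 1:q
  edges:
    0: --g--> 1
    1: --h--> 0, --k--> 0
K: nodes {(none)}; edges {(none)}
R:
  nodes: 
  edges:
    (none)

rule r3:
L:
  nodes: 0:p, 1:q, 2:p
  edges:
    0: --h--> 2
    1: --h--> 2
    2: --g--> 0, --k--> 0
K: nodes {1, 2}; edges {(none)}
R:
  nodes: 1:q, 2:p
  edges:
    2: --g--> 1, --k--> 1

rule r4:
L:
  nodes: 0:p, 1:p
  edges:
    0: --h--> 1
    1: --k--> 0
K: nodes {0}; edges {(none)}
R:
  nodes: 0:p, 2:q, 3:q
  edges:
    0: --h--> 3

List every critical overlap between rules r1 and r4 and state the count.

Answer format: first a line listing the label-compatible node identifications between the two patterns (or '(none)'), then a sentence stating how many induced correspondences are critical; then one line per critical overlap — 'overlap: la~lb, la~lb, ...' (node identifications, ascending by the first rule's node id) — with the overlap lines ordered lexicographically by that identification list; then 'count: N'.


label-compatible node identifications between L(r1) and L(r4): 0~0, 0~1, 3~0, 3~1
2 of the induced correspondences are critical overlaps of r1 and r4.
overlap: 0~0, 3~1
overlap: 3~1
count: 2


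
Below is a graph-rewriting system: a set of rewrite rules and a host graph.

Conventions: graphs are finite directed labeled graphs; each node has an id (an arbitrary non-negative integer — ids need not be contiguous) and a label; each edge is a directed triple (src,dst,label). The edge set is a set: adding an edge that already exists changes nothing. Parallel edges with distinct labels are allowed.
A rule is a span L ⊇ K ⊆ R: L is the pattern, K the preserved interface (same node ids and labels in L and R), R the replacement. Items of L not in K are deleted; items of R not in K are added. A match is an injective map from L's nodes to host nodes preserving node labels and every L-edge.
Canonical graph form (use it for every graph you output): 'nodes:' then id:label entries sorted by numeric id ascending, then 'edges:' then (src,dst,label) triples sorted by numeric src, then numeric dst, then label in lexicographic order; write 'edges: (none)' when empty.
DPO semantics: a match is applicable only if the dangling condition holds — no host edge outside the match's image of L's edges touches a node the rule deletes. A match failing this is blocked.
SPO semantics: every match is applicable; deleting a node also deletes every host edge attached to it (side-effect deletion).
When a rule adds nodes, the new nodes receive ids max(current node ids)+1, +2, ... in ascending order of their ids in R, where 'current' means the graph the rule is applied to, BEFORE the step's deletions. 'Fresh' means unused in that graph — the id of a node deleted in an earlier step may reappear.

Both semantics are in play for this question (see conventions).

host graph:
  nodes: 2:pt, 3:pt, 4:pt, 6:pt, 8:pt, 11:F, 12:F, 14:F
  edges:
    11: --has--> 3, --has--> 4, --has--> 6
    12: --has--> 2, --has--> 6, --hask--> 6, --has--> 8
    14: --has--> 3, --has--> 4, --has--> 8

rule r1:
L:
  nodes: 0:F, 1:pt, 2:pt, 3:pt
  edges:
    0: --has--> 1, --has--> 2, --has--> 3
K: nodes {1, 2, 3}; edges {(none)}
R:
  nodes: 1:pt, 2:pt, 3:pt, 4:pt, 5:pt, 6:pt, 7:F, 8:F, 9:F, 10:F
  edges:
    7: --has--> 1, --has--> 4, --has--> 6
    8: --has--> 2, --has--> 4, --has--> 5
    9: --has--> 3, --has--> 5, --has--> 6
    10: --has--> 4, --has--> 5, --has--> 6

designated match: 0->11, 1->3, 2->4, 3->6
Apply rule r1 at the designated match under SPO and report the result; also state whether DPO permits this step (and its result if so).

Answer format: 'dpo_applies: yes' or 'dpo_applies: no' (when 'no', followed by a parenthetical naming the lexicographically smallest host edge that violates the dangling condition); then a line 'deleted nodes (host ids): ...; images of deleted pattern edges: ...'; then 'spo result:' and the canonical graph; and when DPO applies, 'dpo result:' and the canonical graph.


dpo_applies: yes
deleted nodes (host ids): 11; images of deleted pattern edges: (11,3,has); (11,4,has); (11,6,has)
spo result:
nodes: 2:pt, 3:pt, 4:pt, 6:pt, 8:pt, 12:F, 14:F, 15:pt, 16:pt, 17:pt, 18:F, 19:F, 20:F, 21:F
edges: (12,2,has); (12,6,has); (12,6,hask); (12,8,has); (14,3,has); (14,4,has); (14,8,has); (18,3,has); (18,15,has); (18,17,has); (19,4,has); (19,15,has); (19,16,has); (20,6,has); (20,16,has); (20,17,has); (21,15,has); (21,16,has); (21,17,has)
dpo result:
nodes: 2:pt, 3:pt, 4:pt, 6:pt, 8:pt, 12:F, 14:F, 15:pt, 16:pt, 17:pt, 18:F, 19:F, 20:F, 21:F
edges: (12,2,has); (12,6,has); (12,6,hask); (12,8,has); (14,3,has); (14,4,has); (14,8,has); (18,3,has); (18,15,has); (18,17,has); (19,4,has); (19,15,has); (19,16,has); (20,6,has); (20,16,has); (20,17,has); (21,15,has); (21,16,has); (21,17,has)


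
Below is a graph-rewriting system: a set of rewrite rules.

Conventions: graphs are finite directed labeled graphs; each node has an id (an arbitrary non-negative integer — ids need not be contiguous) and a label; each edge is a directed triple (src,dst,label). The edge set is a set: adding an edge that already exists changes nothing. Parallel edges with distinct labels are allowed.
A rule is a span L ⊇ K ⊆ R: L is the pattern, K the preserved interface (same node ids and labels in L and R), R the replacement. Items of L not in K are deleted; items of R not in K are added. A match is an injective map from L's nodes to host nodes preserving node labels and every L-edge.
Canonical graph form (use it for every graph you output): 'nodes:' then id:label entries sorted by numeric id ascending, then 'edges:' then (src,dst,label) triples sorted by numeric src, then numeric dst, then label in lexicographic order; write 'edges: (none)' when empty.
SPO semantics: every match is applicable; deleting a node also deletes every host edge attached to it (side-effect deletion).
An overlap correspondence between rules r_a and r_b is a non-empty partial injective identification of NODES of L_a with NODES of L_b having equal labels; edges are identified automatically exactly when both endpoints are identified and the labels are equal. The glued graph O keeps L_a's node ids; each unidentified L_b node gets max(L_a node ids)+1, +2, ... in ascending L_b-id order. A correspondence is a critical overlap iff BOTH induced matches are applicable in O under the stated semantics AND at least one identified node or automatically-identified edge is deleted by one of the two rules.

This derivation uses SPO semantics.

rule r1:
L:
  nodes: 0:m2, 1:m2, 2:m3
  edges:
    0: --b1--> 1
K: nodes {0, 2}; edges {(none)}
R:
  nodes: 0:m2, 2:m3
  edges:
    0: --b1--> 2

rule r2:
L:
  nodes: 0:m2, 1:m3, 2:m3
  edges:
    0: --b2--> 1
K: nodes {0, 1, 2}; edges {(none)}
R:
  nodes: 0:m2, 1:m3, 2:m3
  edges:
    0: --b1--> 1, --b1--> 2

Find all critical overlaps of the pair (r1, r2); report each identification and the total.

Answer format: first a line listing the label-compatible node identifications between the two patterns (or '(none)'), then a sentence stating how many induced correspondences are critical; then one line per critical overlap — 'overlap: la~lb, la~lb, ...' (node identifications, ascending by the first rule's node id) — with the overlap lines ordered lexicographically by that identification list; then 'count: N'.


label-compatible node identifications between L(r1) and L(r2): 0~0, 1~0, 2~1, 2~2
3 of the induced correspondences are critical overlaps of r1 and r2.
overlap: 1~0
overlap: 1~0, 2~1
overlap: 1~0, 2~2
count: 3


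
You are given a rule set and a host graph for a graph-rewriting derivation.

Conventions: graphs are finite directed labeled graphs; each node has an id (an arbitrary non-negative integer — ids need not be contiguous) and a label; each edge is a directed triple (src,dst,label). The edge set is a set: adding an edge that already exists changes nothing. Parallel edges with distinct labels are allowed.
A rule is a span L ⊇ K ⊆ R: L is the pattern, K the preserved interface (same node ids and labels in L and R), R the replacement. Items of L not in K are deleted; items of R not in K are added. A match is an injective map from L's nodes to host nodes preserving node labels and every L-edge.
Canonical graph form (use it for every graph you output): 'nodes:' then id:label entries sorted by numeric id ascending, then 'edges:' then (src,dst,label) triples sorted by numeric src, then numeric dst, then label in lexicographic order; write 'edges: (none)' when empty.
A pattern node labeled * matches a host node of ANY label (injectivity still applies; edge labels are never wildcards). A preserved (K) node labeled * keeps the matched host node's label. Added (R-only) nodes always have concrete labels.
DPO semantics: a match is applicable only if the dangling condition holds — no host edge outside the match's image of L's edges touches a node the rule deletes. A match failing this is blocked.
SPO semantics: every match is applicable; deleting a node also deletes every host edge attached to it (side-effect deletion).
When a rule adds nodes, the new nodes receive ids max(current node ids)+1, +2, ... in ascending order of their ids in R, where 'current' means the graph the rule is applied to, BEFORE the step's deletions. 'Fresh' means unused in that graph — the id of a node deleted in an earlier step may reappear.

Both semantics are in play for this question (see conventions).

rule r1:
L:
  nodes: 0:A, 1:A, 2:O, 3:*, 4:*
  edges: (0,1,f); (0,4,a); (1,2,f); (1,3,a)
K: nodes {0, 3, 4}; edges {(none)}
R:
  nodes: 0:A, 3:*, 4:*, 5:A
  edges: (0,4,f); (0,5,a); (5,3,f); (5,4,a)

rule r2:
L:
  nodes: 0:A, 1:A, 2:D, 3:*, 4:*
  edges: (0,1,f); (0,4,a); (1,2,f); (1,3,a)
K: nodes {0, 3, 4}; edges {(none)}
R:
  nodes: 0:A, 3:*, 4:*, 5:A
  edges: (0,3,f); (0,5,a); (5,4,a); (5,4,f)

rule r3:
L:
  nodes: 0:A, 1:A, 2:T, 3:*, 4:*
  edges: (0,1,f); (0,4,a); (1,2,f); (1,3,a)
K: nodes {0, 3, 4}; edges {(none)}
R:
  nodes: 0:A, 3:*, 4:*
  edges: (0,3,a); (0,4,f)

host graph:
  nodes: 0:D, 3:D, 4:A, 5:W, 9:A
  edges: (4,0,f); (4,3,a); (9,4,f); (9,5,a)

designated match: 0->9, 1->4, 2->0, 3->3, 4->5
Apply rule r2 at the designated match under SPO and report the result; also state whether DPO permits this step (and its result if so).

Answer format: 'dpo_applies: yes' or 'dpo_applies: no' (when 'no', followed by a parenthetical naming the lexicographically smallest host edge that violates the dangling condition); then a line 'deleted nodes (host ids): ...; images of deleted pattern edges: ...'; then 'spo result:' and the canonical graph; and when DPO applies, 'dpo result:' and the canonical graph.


dpo_applies: yes
deleted nodes (host ids): 0, 4; images of deleted pattern edges: (4,0,f); (4,3,a); (9,4,f); (9,5,a)
spo result:
nodes: 3:D, 5:W, 9:A, 10:A
edges: (9,3,f); (9,10,a); (10,5,a); (10,5,f)
dpo result:
nodes: 3:D, 5:W, 9:A, 10:A
edges: (9,3,f); (9,10,a); (10,5,a); (10,5,f)


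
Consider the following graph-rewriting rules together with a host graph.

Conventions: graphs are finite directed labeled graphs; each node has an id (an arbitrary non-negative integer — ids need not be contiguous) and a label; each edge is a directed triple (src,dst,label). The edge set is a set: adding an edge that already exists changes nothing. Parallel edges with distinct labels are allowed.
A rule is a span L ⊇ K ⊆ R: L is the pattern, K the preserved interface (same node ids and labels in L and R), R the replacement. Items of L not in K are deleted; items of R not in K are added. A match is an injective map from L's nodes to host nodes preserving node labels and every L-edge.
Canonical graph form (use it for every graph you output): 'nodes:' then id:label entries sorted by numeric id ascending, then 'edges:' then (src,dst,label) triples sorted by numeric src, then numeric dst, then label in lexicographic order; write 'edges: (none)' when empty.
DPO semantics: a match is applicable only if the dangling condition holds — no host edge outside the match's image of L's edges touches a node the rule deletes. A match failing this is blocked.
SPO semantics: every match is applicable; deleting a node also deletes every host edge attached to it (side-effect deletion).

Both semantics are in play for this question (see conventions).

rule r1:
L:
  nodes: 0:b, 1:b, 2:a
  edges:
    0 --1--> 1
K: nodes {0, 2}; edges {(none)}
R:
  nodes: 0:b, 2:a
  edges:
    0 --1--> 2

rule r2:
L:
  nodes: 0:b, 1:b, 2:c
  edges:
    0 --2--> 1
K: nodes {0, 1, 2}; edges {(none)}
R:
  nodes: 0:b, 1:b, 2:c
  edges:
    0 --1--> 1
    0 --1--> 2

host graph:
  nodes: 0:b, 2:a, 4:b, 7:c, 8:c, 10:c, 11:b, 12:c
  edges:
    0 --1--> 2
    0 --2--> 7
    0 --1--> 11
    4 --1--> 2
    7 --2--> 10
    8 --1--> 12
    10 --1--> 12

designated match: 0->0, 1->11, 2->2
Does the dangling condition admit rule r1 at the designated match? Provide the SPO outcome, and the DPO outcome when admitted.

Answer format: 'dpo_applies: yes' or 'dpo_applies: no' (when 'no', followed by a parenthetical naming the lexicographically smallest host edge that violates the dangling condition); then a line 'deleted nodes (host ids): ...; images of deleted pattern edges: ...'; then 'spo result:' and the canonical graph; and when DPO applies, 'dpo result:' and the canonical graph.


dpo_applies: yes
deleted nodes (host ids): 11; images of deleted pattern edges: (0,11,1)
spo result:
nodes: 0:b, 2:a, 4:b, 7:c, 8:c, 10:c, 12:c
edges: (0,2,1); (0,7,2); (4,2,1); (7,10,2); (8,12,1); (10,12,1)
dpo result:
nodes: 0:b, 2:a, 4:b, 7:c, 8:c, 10:c, 12:c
edges: (0,2,1); (0,7,2); (4,2,1); (7,10,2); (8,12,1); (10,12,1)


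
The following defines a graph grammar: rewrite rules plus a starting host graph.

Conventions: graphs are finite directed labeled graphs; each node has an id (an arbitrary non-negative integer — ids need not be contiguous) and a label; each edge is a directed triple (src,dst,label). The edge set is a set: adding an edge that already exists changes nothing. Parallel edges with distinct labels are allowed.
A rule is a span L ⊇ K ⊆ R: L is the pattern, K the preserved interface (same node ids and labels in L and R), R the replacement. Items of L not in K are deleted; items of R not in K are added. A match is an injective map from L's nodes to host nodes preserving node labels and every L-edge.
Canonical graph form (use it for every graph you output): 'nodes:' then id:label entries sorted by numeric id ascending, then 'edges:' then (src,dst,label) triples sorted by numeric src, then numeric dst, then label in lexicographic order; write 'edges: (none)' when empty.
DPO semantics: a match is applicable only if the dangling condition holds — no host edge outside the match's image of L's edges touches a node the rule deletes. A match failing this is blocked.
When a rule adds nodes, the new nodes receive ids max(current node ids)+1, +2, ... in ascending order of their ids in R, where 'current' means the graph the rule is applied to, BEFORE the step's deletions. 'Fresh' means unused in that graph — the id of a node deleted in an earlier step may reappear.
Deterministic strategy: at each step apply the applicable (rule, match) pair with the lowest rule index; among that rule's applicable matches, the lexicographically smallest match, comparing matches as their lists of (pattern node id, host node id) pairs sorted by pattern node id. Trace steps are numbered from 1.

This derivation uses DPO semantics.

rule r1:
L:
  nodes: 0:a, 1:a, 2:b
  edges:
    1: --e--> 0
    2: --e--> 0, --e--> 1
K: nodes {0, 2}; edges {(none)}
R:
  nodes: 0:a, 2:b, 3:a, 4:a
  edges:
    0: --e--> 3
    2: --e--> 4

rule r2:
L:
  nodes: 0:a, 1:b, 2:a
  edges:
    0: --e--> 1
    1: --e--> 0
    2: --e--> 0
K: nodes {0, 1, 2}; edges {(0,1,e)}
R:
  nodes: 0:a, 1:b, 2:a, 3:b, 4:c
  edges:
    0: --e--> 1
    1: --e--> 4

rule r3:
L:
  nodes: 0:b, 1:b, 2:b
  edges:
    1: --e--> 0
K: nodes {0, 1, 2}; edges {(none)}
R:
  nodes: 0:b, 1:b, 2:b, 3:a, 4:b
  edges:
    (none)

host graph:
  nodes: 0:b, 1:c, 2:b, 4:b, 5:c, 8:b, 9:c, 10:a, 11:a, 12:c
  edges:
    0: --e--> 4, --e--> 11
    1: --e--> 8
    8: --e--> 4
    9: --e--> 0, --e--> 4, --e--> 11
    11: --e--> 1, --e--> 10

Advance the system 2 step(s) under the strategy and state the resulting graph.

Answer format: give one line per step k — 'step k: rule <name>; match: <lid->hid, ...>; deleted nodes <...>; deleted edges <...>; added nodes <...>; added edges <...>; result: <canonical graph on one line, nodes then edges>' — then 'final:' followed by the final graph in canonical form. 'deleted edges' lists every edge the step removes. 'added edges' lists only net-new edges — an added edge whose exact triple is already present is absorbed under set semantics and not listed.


step 1: rule r3; match: 0->4, 1->0, 2->2; deleted nodes (none); deleted edges (0,4,e); added nodes 13, 14; added edges (none); result: nodes: 0:b, 1:c, 2:b, 4:b, 5:c, 8:b, 9:c, 10:a, 11:a, 12:c, 13:a, 14:b edges: (0,11,e); (1,8,e); (8,4,e); (9,0,e); (9,4,e); (9,11,e); (11,1,e); (11,10,e)
step 2: rule r3; match: 0->4, 1->8, 2->0; deleted nodes (none); deleted edges (8,4,e); added nodes 15, 16; added edges (none); result: nodes: 0:b, 1:c, 2:b, 4:b, 5:c, 8:b, 9:c, 10:a, 11:a, 12:c, 13:a, 14:b, 15:a, 16:b edges: (0,11,e); (1,8,e); (9,0,e); (9,4,e); (9,11,e); (11,1,e); (11,10,e)
final:
nodes: 0:b, 1:c, 2:b, 4:b, 5:c, 8:b, 9:c, 10:a, 11:a, 12:c, 13:a, 14:b, 15:a, 16:b
edges: (0,11,e); (1,8,e); (9,0,e); (9,4,e); (9,11,e); (11,1,e); (11,10,e)
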